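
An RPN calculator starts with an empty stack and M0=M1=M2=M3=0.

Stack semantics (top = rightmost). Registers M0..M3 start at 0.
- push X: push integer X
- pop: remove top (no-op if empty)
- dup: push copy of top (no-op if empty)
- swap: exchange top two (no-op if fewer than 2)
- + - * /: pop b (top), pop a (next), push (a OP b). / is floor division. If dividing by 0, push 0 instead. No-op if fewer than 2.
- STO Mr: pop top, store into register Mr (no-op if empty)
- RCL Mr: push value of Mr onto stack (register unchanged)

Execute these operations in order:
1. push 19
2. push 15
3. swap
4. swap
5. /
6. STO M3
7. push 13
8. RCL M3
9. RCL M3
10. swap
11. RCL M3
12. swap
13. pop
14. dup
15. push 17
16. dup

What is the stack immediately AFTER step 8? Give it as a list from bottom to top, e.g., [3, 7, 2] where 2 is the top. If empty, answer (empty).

After op 1 (push 19): stack=[19] mem=[0,0,0,0]
After op 2 (push 15): stack=[19,15] mem=[0,0,0,0]
After op 3 (swap): stack=[15,19] mem=[0,0,0,0]
After op 4 (swap): stack=[19,15] mem=[0,0,0,0]
After op 5 (/): stack=[1] mem=[0,0,0,0]
After op 6 (STO M3): stack=[empty] mem=[0,0,0,1]
After op 7 (push 13): stack=[13] mem=[0,0,0,1]
After op 8 (RCL M3): stack=[13,1] mem=[0,0,0,1]

[13, 1]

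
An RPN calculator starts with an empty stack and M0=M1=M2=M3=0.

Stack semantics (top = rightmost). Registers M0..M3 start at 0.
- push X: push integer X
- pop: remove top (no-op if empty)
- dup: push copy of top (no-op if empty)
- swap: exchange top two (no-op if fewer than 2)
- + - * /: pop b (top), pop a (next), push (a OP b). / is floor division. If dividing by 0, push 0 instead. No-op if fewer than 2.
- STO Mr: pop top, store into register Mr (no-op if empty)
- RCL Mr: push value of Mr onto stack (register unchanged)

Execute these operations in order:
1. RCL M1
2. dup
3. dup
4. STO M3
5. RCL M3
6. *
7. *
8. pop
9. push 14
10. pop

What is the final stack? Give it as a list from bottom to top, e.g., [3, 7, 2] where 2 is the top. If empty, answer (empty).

Answer: (empty)

Derivation:
After op 1 (RCL M1): stack=[0] mem=[0,0,0,0]
After op 2 (dup): stack=[0,0] mem=[0,0,0,0]
After op 3 (dup): stack=[0,0,0] mem=[0,0,0,0]
After op 4 (STO M3): stack=[0,0] mem=[0,0,0,0]
After op 5 (RCL M3): stack=[0,0,0] mem=[0,0,0,0]
After op 6 (*): stack=[0,0] mem=[0,0,0,0]
After op 7 (*): stack=[0] mem=[0,0,0,0]
After op 8 (pop): stack=[empty] mem=[0,0,0,0]
After op 9 (push 14): stack=[14] mem=[0,0,0,0]
After op 10 (pop): stack=[empty] mem=[0,0,0,0]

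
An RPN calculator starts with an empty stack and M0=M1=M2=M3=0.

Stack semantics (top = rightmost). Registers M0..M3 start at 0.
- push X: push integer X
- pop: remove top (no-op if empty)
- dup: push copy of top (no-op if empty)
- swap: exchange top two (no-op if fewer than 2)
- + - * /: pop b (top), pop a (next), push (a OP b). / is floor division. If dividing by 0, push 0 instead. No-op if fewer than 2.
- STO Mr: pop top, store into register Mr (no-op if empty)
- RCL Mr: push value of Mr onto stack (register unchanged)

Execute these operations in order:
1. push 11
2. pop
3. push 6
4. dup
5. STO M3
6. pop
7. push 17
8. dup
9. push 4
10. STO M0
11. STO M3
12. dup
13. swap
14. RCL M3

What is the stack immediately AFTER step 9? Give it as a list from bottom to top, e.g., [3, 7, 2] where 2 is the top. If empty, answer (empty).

After op 1 (push 11): stack=[11] mem=[0,0,0,0]
After op 2 (pop): stack=[empty] mem=[0,0,0,0]
After op 3 (push 6): stack=[6] mem=[0,0,0,0]
After op 4 (dup): stack=[6,6] mem=[0,0,0,0]
After op 5 (STO M3): stack=[6] mem=[0,0,0,6]
After op 6 (pop): stack=[empty] mem=[0,0,0,6]
After op 7 (push 17): stack=[17] mem=[0,0,0,6]
After op 8 (dup): stack=[17,17] mem=[0,0,0,6]
After op 9 (push 4): stack=[17,17,4] mem=[0,0,0,6]

[17, 17, 4]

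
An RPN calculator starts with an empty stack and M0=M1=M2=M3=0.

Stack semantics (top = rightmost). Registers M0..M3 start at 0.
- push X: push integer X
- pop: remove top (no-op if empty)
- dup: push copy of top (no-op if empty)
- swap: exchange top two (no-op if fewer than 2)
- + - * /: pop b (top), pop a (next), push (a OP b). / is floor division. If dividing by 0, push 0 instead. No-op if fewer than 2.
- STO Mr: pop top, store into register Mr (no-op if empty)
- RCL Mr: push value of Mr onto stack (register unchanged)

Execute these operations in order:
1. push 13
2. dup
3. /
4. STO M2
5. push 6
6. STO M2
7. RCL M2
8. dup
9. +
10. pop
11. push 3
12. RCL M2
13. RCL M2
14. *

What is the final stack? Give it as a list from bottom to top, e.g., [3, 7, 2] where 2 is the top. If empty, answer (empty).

After op 1 (push 13): stack=[13] mem=[0,0,0,0]
After op 2 (dup): stack=[13,13] mem=[0,0,0,0]
After op 3 (/): stack=[1] mem=[0,0,0,0]
After op 4 (STO M2): stack=[empty] mem=[0,0,1,0]
After op 5 (push 6): stack=[6] mem=[0,0,1,0]
After op 6 (STO M2): stack=[empty] mem=[0,0,6,0]
After op 7 (RCL M2): stack=[6] mem=[0,0,6,0]
After op 8 (dup): stack=[6,6] mem=[0,0,6,0]
After op 9 (+): stack=[12] mem=[0,0,6,0]
After op 10 (pop): stack=[empty] mem=[0,0,6,0]
After op 11 (push 3): stack=[3] mem=[0,0,6,0]
After op 12 (RCL M2): stack=[3,6] mem=[0,0,6,0]
After op 13 (RCL M2): stack=[3,6,6] mem=[0,0,6,0]
After op 14 (*): stack=[3,36] mem=[0,0,6,0]

Answer: [3, 36]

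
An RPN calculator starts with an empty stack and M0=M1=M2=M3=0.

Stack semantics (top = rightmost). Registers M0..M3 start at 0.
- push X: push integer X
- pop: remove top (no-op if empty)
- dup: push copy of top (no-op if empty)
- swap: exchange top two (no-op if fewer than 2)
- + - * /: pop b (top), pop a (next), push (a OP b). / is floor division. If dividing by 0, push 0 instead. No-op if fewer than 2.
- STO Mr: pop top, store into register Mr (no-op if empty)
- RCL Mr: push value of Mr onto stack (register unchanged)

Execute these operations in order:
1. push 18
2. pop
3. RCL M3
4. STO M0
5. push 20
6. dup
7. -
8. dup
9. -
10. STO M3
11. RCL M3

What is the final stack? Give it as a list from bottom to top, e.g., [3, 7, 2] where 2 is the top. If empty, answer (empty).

After op 1 (push 18): stack=[18] mem=[0,0,0,0]
After op 2 (pop): stack=[empty] mem=[0,0,0,0]
After op 3 (RCL M3): stack=[0] mem=[0,0,0,0]
After op 4 (STO M0): stack=[empty] mem=[0,0,0,0]
After op 5 (push 20): stack=[20] mem=[0,0,0,0]
After op 6 (dup): stack=[20,20] mem=[0,0,0,0]
After op 7 (-): stack=[0] mem=[0,0,0,0]
After op 8 (dup): stack=[0,0] mem=[0,0,0,0]
After op 9 (-): stack=[0] mem=[0,0,0,0]
After op 10 (STO M3): stack=[empty] mem=[0,0,0,0]
After op 11 (RCL M3): stack=[0] mem=[0,0,0,0]

Answer: [0]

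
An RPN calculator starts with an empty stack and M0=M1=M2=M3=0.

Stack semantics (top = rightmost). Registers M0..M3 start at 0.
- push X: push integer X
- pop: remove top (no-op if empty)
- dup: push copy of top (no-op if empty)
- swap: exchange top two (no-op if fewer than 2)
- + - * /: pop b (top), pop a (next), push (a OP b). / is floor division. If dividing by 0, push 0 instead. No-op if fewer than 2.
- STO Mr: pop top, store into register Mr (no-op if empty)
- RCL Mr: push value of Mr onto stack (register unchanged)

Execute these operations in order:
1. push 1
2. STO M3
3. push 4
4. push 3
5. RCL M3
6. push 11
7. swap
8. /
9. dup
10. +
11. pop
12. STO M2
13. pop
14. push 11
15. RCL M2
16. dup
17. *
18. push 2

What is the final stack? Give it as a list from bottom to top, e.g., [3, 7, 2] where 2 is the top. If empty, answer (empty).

After op 1 (push 1): stack=[1] mem=[0,0,0,0]
After op 2 (STO M3): stack=[empty] mem=[0,0,0,1]
After op 3 (push 4): stack=[4] mem=[0,0,0,1]
After op 4 (push 3): stack=[4,3] mem=[0,0,0,1]
After op 5 (RCL M3): stack=[4,3,1] mem=[0,0,0,1]
After op 6 (push 11): stack=[4,3,1,11] mem=[0,0,0,1]
After op 7 (swap): stack=[4,3,11,1] mem=[0,0,0,1]
After op 8 (/): stack=[4,3,11] mem=[0,0,0,1]
After op 9 (dup): stack=[4,3,11,11] mem=[0,0,0,1]
After op 10 (+): stack=[4,3,22] mem=[0,0,0,1]
After op 11 (pop): stack=[4,3] mem=[0,0,0,1]
After op 12 (STO M2): stack=[4] mem=[0,0,3,1]
After op 13 (pop): stack=[empty] mem=[0,0,3,1]
After op 14 (push 11): stack=[11] mem=[0,0,3,1]
After op 15 (RCL M2): stack=[11,3] mem=[0,0,3,1]
After op 16 (dup): stack=[11,3,3] mem=[0,0,3,1]
After op 17 (*): stack=[11,9] mem=[0,0,3,1]
After op 18 (push 2): stack=[11,9,2] mem=[0,0,3,1]

Answer: [11, 9, 2]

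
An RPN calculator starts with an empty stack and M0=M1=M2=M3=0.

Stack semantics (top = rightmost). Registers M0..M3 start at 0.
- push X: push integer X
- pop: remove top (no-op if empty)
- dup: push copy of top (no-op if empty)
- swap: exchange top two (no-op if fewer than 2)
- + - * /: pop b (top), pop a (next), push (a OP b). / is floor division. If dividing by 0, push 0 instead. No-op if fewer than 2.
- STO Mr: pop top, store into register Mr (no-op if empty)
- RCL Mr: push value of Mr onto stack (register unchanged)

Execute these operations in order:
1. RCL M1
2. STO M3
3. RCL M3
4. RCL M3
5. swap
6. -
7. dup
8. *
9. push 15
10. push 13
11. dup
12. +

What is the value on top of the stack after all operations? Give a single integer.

After op 1 (RCL M1): stack=[0] mem=[0,0,0,0]
After op 2 (STO M3): stack=[empty] mem=[0,0,0,0]
After op 3 (RCL M3): stack=[0] mem=[0,0,0,0]
After op 4 (RCL M3): stack=[0,0] mem=[0,0,0,0]
After op 5 (swap): stack=[0,0] mem=[0,0,0,0]
After op 6 (-): stack=[0] mem=[0,0,0,0]
After op 7 (dup): stack=[0,0] mem=[0,0,0,0]
After op 8 (*): stack=[0] mem=[0,0,0,0]
After op 9 (push 15): stack=[0,15] mem=[0,0,0,0]
After op 10 (push 13): stack=[0,15,13] mem=[0,0,0,0]
After op 11 (dup): stack=[0,15,13,13] mem=[0,0,0,0]
After op 12 (+): stack=[0,15,26] mem=[0,0,0,0]

Answer: 26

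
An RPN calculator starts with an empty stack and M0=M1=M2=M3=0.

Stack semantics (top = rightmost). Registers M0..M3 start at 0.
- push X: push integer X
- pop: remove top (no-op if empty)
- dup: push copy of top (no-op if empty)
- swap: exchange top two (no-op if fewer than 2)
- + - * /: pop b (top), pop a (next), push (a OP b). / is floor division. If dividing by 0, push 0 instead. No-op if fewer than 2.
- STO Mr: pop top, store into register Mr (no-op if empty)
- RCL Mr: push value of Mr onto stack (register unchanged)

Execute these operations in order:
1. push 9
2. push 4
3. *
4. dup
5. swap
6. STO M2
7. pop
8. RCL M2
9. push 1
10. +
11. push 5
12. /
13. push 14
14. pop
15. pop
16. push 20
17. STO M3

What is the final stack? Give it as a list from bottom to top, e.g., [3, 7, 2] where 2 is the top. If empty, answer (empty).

Answer: (empty)

Derivation:
After op 1 (push 9): stack=[9] mem=[0,0,0,0]
After op 2 (push 4): stack=[9,4] mem=[0,0,0,0]
After op 3 (*): stack=[36] mem=[0,0,0,0]
After op 4 (dup): stack=[36,36] mem=[0,0,0,0]
After op 5 (swap): stack=[36,36] mem=[0,0,0,0]
After op 6 (STO M2): stack=[36] mem=[0,0,36,0]
After op 7 (pop): stack=[empty] mem=[0,0,36,0]
After op 8 (RCL M2): stack=[36] mem=[0,0,36,0]
After op 9 (push 1): stack=[36,1] mem=[0,0,36,0]
After op 10 (+): stack=[37] mem=[0,0,36,0]
After op 11 (push 5): stack=[37,5] mem=[0,0,36,0]
After op 12 (/): stack=[7] mem=[0,0,36,0]
After op 13 (push 14): stack=[7,14] mem=[0,0,36,0]
After op 14 (pop): stack=[7] mem=[0,0,36,0]
After op 15 (pop): stack=[empty] mem=[0,0,36,0]
After op 16 (push 20): stack=[20] mem=[0,0,36,0]
After op 17 (STO M3): stack=[empty] mem=[0,0,36,20]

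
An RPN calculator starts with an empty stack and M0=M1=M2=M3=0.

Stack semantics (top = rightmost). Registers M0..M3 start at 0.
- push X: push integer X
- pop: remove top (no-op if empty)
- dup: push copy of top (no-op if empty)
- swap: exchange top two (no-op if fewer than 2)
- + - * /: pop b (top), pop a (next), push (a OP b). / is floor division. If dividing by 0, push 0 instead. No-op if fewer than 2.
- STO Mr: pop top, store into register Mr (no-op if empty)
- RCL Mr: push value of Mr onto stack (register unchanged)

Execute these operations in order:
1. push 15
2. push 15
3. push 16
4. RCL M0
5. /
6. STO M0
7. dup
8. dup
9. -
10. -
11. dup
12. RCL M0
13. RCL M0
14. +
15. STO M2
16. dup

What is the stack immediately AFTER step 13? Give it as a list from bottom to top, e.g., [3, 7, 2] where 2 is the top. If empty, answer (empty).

After op 1 (push 15): stack=[15] mem=[0,0,0,0]
After op 2 (push 15): stack=[15,15] mem=[0,0,0,0]
After op 3 (push 16): stack=[15,15,16] mem=[0,0,0,0]
After op 4 (RCL M0): stack=[15,15,16,0] mem=[0,0,0,0]
After op 5 (/): stack=[15,15,0] mem=[0,0,0,0]
After op 6 (STO M0): stack=[15,15] mem=[0,0,0,0]
After op 7 (dup): stack=[15,15,15] mem=[0,0,0,0]
After op 8 (dup): stack=[15,15,15,15] mem=[0,0,0,0]
After op 9 (-): stack=[15,15,0] mem=[0,0,0,0]
After op 10 (-): stack=[15,15] mem=[0,0,0,0]
After op 11 (dup): stack=[15,15,15] mem=[0,0,0,0]
After op 12 (RCL M0): stack=[15,15,15,0] mem=[0,0,0,0]
After op 13 (RCL M0): stack=[15,15,15,0,0] mem=[0,0,0,0]

[15, 15, 15, 0, 0]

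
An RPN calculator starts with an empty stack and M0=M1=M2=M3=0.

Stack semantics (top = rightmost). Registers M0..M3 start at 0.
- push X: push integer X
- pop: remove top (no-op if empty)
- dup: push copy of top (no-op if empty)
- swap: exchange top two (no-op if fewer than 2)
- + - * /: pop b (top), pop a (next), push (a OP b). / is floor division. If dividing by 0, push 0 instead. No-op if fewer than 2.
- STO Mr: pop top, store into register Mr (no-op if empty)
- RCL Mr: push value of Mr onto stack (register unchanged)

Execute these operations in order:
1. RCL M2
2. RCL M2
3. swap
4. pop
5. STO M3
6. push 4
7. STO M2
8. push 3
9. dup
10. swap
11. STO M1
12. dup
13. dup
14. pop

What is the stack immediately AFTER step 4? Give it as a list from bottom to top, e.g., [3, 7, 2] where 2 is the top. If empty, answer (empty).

After op 1 (RCL M2): stack=[0] mem=[0,0,0,0]
After op 2 (RCL M2): stack=[0,0] mem=[0,0,0,0]
After op 3 (swap): stack=[0,0] mem=[0,0,0,0]
After op 4 (pop): stack=[0] mem=[0,0,0,0]

[0]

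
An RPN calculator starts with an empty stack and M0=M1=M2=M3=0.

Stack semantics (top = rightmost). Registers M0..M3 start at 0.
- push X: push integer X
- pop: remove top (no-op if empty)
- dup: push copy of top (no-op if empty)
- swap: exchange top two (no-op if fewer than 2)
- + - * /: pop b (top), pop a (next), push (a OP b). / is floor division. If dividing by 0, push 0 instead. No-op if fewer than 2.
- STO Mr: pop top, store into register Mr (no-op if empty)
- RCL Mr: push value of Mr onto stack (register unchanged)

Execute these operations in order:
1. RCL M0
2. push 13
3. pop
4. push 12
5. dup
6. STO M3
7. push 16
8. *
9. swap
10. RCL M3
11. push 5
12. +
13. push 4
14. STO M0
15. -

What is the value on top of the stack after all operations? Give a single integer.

After op 1 (RCL M0): stack=[0] mem=[0,0,0,0]
After op 2 (push 13): stack=[0,13] mem=[0,0,0,0]
After op 3 (pop): stack=[0] mem=[0,0,0,0]
After op 4 (push 12): stack=[0,12] mem=[0,0,0,0]
After op 5 (dup): stack=[0,12,12] mem=[0,0,0,0]
After op 6 (STO M3): stack=[0,12] mem=[0,0,0,12]
After op 7 (push 16): stack=[0,12,16] mem=[0,0,0,12]
After op 8 (*): stack=[0,192] mem=[0,0,0,12]
After op 9 (swap): stack=[192,0] mem=[0,0,0,12]
After op 10 (RCL M3): stack=[192,0,12] mem=[0,0,0,12]
After op 11 (push 5): stack=[192,0,12,5] mem=[0,0,0,12]
After op 12 (+): stack=[192,0,17] mem=[0,0,0,12]
After op 13 (push 4): stack=[192,0,17,4] mem=[0,0,0,12]
After op 14 (STO M0): stack=[192,0,17] mem=[4,0,0,12]
After op 15 (-): stack=[192,-17] mem=[4,0,0,12]

Answer: -17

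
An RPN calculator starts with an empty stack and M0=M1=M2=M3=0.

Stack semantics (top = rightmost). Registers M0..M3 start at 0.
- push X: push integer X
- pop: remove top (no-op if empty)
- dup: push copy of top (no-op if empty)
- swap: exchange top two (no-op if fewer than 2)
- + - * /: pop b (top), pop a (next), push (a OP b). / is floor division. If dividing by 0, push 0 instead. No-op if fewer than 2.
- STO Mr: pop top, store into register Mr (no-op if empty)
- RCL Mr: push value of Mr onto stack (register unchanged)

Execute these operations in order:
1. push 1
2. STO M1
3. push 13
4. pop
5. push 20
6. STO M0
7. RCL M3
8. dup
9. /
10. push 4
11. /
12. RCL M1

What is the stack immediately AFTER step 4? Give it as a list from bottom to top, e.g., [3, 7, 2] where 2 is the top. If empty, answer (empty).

After op 1 (push 1): stack=[1] mem=[0,0,0,0]
After op 2 (STO M1): stack=[empty] mem=[0,1,0,0]
After op 3 (push 13): stack=[13] mem=[0,1,0,0]
After op 4 (pop): stack=[empty] mem=[0,1,0,0]

(empty)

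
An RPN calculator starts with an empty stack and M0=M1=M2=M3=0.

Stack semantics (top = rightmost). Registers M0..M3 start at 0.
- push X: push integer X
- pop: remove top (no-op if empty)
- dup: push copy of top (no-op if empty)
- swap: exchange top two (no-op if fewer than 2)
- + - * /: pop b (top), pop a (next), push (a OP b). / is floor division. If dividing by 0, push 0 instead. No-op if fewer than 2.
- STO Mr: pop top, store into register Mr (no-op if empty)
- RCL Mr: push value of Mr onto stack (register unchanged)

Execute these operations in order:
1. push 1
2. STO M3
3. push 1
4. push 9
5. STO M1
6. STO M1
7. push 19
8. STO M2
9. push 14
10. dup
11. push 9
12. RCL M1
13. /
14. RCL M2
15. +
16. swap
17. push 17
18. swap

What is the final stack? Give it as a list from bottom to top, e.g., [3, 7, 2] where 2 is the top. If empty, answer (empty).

Answer: [14, 28, 17, 14]

Derivation:
After op 1 (push 1): stack=[1] mem=[0,0,0,0]
After op 2 (STO M3): stack=[empty] mem=[0,0,0,1]
After op 3 (push 1): stack=[1] mem=[0,0,0,1]
After op 4 (push 9): stack=[1,9] mem=[0,0,0,1]
After op 5 (STO M1): stack=[1] mem=[0,9,0,1]
After op 6 (STO M1): stack=[empty] mem=[0,1,0,1]
After op 7 (push 19): stack=[19] mem=[0,1,0,1]
After op 8 (STO M2): stack=[empty] mem=[0,1,19,1]
After op 9 (push 14): stack=[14] mem=[0,1,19,1]
After op 10 (dup): stack=[14,14] mem=[0,1,19,1]
After op 11 (push 9): stack=[14,14,9] mem=[0,1,19,1]
After op 12 (RCL M1): stack=[14,14,9,1] mem=[0,1,19,1]
After op 13 (/): stack=[14,14,9] mem=[0,1,19,1]
After op 14 (RCL M2): stack=[14,14,9,19] mem=[0,1,19,1]
After op 15 (+): stack=[14,14,28] mem=[0,1,19,1]
After op 16 (swap): stack=[14,28,14] mem=[0,1,19,1]
After op 17 (push 17): stack=[14,28,14,17] mem=[0,1,19,1]
After op 18 (swap): stack=[14,28,17,14] mem=[0,1,19,1]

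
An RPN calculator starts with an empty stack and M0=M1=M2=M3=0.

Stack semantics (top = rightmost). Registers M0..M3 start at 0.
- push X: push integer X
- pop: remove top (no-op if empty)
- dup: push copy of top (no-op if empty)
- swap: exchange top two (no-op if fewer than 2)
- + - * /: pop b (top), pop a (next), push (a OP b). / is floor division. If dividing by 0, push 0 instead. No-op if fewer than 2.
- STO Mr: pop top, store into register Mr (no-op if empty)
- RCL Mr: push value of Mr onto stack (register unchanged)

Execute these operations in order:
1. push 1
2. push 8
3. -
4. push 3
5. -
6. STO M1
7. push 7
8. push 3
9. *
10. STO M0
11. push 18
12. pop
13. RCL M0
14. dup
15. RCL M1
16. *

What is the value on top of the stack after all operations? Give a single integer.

After op 1 (push 1): stack=[1] mem=[0,0,0,0]
After op 2 (push 8): stack=[1,8] mem=[0,0,0,0]
After op 3 (-): stack=[-7] mem=[0,0,0,0]
After op 4 (push 3): stack=[-7,3] mem=[0,0,0,0]
After op 5 (-): stack=[-10] mem=[0,0,0,0]
After op 6 (STO M1): stack=[empty] mem=[0,-10,0,0]
After op 7 (push 7): stack=[7] mem=[0,-10,0,0]
After op 8 (push 3): stack=[7,3] mem=[0,-10,0,0]
After op 9 (*): stack=[21] mem=[0,-10,0,0]
After op 10 (STO M0): stack=[empty] mem=[21,-10,0,0]
After op 11 (push 18): stack=[18] mem=[21,-10,0,0]
After op 12 (pop): stack=[empty] mem=[21,-10,0,0]
After op 13 (RCL M0): stack=[21] mem=[21,-10,0,0]
After op 14 (dup): stack=[21,21] mem=[21,-10,0,0]
After op 15 (RCL M1): stack=[21,21,-10] mem=[21,-10,0,0]
After op 16 (*): stack=[21,-210] mem=[21,-10,0,0]

Answer: -210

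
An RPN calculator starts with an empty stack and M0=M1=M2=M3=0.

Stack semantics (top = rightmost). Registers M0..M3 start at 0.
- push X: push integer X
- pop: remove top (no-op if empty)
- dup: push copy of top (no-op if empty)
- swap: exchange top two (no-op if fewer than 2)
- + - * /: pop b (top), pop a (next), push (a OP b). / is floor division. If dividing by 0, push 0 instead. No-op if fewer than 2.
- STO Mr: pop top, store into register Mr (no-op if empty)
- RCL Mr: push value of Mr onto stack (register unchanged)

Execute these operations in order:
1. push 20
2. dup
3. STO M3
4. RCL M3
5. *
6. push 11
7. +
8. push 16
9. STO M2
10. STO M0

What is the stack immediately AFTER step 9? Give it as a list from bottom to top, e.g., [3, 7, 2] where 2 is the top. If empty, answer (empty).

After op 1 (push 20): stack=[20] mem=[0,0,0,0]
After op 2 (dup): stack=[20,20] mem=[0,0,0,0]
After op 3 (STO M3): stack=[20] mem=[0,0,0,20]
After op 4 (RCL M3): stack=[20,20] mem=[0,0,0,20]
After op 5 (*): stack=[400] mem=[0,0,0,20]
After op 6 (push 11): stack=[400,11] mem=[0,0,0,20]
After op 7 (+): stack=[411] mem=[0,0,0,20]
After op 8 (push 16): stack=[411,16] mem=[0,0,0,20]
After op 9 (STO M2): stack=[411] mem=[0,0,16,20]

[411]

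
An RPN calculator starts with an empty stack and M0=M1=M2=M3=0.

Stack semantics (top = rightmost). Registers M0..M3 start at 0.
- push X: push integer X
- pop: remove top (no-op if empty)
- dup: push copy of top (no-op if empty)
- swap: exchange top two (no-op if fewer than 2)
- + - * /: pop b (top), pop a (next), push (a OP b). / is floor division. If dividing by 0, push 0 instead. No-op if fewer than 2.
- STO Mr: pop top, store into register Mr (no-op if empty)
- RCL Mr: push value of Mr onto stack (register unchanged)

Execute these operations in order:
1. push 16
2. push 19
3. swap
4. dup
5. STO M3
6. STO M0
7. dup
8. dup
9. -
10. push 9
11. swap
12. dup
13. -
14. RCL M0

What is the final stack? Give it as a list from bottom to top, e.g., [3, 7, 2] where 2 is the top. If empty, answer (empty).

After op 1 (push 16): stack=[16] mem=[0,0,0,0]
After op 2 (push 19): stack=[16,19] mem=[0,0,0,0]
After op 3 (swap): stack=[19,16] mem=[0,0,0,0]
After op 4 (dup): stack=[19,16,16] mem=[0,0,0,0]
After op 5 (STO M3): stack=[19,16] mem=[0,0,0,16]
After op 6 (STO M0): stack=[19] mem=[16,0,0,16]
After op 7 (dup): stack=[19,19] mem=[16,0,0,16]
After op 8 (dup): stack=[19,19,19] mem=[16,0,0,16]
After op 9 (-): stack=[19,0] mem=[16,0,0,16]
After op 10 (push 9): stack=[19,0,9] mem=[16,0,0,16]
After op 11 (swap): stack=[19,9,0] mem=[16,0,0,16]
After op 12 (dup): stack=[19,9,0,0] mem=[16,0,0,16]
After op 13 (-): stack=[19,9,0] mem=[16,0,0,16]
After op 14 (RCL M0): stack=[19,9,0,16] mem=[16,0,0,16]

Answer: [19, 9, 0, 16]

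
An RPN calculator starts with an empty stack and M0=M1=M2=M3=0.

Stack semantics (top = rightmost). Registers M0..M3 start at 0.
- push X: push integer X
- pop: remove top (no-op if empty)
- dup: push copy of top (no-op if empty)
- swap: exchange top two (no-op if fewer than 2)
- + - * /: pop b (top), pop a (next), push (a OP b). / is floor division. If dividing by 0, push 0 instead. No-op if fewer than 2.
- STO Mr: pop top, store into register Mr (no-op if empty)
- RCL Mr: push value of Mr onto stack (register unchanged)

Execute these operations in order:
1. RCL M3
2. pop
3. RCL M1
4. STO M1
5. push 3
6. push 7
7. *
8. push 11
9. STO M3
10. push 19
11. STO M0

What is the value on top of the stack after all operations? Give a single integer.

Answer: 21

Derivation:
After op 1 (RCL M3): stack=[0] mem=[0,0,0,0]
After op 2 (pop): stack=[empty] mem=[0,0,0,0]
After op 3 (RCL M1): stack=[0] mem=[0,0,0,0]
After op 4 (STO M1): stack=[empty] mem=[0,0,0,0]
After op 5 (push 3): stack=[3] mem=[0,0,0,0]
After op 6 (push 7): stack=[3,7] mem=[0,0,0,0]
After op 7 (*): stack=[21] mem=[0,0,0,0]
After op 8 (push 11): stack=[21,11] mem=[0,0,0,0]
After op 9 (STO M3): stack=[21] mem=[0,0,0,11]
After op 10 (push 19): stack=[21,19] mem=[0,0,0,11]
After op 11 (STO M0): stack=[21] mem=[19,0,0,11]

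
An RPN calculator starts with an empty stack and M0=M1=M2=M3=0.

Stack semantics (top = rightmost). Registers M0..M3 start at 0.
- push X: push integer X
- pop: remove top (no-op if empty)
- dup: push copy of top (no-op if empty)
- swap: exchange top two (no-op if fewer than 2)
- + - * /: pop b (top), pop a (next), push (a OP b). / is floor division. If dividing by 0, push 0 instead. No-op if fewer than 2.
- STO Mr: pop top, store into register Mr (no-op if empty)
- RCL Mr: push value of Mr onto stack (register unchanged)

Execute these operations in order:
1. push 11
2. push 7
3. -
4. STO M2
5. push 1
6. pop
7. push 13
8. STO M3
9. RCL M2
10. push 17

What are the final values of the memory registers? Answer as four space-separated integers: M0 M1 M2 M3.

Answer: 0 0 4 13

Derivation:
After op 1 (push 11): stack=[11] mem=[0,0,0,0]
After op 2 (push 7): stack=[11,7] mem=[0,0,0,0]
After op 3 (-): stack=[4] mem=[0,0,0,0]
After op 4 (STO M2): stack=[empty] mem=[0,0,4,0]
After op 5 (push 1): stack=[1] mem=[0,0,4,0]
After op 6 (pop): stack=[empty] mem=[0,0,4,0]
After op 7 (push 13): stack=[13] mem=[0,0,4,0]
After op 8 (STO M3): stack=[empty] mem=[0,0,4,13]
After op 9 (RCL M2): stack=[4] mem=[0,0,4,13]
After op 10 (push 17): stack=[4,17] mem=[0,0,4,13]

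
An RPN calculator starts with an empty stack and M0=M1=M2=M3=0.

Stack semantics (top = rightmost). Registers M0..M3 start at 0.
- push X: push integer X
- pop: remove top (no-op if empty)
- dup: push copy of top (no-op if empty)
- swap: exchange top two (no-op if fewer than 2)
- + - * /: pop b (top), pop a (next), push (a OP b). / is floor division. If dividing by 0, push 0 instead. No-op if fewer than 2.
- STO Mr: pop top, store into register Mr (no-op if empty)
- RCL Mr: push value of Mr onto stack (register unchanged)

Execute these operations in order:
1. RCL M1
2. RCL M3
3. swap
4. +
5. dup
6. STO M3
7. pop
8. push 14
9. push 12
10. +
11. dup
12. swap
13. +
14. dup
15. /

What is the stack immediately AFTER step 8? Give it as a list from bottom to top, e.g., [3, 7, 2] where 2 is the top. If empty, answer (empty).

After op 1 (RCL M1): stack=[0] mem=[0,0,0,0]
After op 2 (RCL M3): stack=[0,0] mem=[0,0,0,0]
After op 3 (swap): stack=[0,0] mem=[0,0,0,0]
After op 4 (+): stack=[0] mem=[0,0,0,0]
After op 5 (dup): stack=[0,0] mem=[0,0,0,0]
After op 6 (STO M3): stack=[0] mem=[0,0,0,0]
After op 7 (pop): stack=[empty] mem=[0,0,0,0]
After op 8 (push 14): stack=[14] mem=[0,0,0,0]

[14]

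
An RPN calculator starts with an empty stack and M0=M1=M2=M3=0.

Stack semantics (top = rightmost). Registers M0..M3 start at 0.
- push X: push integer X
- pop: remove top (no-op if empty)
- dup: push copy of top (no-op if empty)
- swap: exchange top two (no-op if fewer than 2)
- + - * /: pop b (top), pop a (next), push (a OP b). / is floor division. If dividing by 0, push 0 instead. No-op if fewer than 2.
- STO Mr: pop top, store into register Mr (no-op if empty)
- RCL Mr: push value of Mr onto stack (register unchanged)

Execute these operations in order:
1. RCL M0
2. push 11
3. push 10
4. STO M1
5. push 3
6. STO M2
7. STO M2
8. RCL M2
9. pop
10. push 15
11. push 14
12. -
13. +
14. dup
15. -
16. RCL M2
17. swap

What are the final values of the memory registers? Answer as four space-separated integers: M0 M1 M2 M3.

Answer: 0 10 11 0

Derivation:
After op 1 (RCL M0): stack=[0] mem=[0,0,0,0]
After op 2 (push 11): stack=[0,11] mem=[0,0,0,0]
After op 3 (push 10): stack=[0,11,10] mem=[0,0,0,0]
After op 4 (STO M1): stack=[0,11] mem=[0,10,0,0]
After op 5 (push 3): stack=[0,11,3] mem=[0,10,0,0]
After op 6 (STO M2): stack=[0,11] mem=[0,10,3,0]
After op 7 (STO M2): stack=[0] mem=[0,10,11,0]
After op 8 (RCL M2): stack=[0,11] mem=[0,10,11,0]
After op 9 (pop): stack=[0] mem=[0,10,11,0]
After op 10 (push 15): stack=[0,15] mem=[0,10,11,0]
After op 11 (push 14): stack=[0,15,14] mem=[0,10,11,0]
After op 12 (-): stack=[0,1] mem=[0,10,11,0]
After op 13 (+): stack=[1] mem=[0,10,11,0]
After op 14 (dup): stack=[1,1] mem=[0,10,11,0]
After op 15 (-): stack=[0] mem=[0,10,11,0]
After op 16 (RCL M2): stack=[0,11] mem=[0,10,11,0]
After op 17 (swap): stack=[11,0] mem=[0,10,11,0]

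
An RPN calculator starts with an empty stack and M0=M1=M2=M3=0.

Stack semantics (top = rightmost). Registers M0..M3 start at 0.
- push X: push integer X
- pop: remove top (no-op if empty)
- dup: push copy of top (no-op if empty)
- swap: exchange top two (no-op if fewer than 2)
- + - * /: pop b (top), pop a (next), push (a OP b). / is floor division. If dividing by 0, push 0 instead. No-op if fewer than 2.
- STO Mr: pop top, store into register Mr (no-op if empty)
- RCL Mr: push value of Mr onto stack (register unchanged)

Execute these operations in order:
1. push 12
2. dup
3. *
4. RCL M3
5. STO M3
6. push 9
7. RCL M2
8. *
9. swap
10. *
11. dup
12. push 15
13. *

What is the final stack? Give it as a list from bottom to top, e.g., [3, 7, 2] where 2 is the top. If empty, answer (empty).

Answer: [0, 0]

Derivation:
After op 1 (push 12): stack=[12] mem=[0,0,0,0]
After op 2 (dup): stack=[12,12] mem=[0,0,0,0]
After op 3 (*): stack=[144] mem=[0,0,0,0]
After op 4 (RCL M3): stack=[144,0] mem=[0,0,0,0]
After op 5 (STO M3): stack=[144] mem=[0,0,0,0]
After op 6 (push 9): stack=[144,9] mem=[0,0,0,0]
After op 7 (RCL M2): stack=[144,9,0] mem=[0,0,0,0]
After op 8 (*): stack=[144,0] mem=[0,0,0,0]
After op 9 (swap): stack=[0,144] mem=[0,0,0,0]
After op 10 (*): stack=[0] mem=[0,0,0,0]
After op 11 (dup): stack=[0,0] mem=[0,0,0,0]
After op 12 (push 15): stack=[0,0,15] mem=[0,0,0,0]
After op 13 (*): stack=[0,0] mem=[0,0,0,0]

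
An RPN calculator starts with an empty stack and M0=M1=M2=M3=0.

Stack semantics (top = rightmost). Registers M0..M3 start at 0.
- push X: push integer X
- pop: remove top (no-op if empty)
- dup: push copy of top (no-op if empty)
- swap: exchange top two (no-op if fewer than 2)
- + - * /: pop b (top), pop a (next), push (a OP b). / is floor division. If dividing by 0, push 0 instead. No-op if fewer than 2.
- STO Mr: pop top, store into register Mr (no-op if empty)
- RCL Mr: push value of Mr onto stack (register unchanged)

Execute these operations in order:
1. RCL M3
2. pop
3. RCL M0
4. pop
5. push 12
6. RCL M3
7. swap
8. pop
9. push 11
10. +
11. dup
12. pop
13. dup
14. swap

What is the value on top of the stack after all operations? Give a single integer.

After op 1 (RCL M3): stack=[0] mem=[0,0,0,0]
After op 2 (pop): stack=[empty] mem=[0,0,0,0]
After op 3 (RCL M0): stack=[0] mem=[0,0,0,0]
After op 4 (pop): stack=[empty] mem=[0,0,0,0]
After op 5 (push 12): stack=[12] mem=[0,0,0,0]
After op 6 (RCL M3): stack=[12,0] mem=[0,0,0,0]
After op 7 (swap): stack=[0,12] mem=[0,0,0,0]
After op 8 (pop): stack=[0] mem=[0,0,0,0]
After op 9 (push 11): stack=[0,11] mem=[0,0,0,0]
After op 10 (+): stack=[11] mem=[0,0,0,0]
After op 11 (dup): stack=[11,11] mem=[0,0,0,0]
After op 12 (pop): stack=[11] mem=[0,0,0,0]
After op 13 (dup): stack=[11,11] mem=[0,0,0,0]
After op 14 (swap): stack=[11,11] mem=[0,0,0,0]

Answer: 11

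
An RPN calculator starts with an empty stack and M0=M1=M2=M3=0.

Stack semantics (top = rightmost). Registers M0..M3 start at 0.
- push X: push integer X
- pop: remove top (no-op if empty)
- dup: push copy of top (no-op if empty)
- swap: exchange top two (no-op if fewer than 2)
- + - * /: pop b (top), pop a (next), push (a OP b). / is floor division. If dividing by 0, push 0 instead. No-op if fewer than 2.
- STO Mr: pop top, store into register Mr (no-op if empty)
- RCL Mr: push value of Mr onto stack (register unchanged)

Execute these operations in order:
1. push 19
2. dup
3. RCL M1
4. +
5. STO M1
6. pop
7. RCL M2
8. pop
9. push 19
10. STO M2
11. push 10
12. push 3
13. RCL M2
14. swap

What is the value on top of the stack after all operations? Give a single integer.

After op 1 (push 19): stack=[19] mem=[0,0,0,0]
After op 2 (dup): stack=[19,19] mem=[0,0,0,0]
After op 3 (RCL M1): stack=[19,19,0] mem=[0,0,0,0]
After op 4 (+): stack=[19,19] mem=[0,0,0,0]
After op 5 (STO M1): stack=[19] mem=[0,19,0,0]
After op 6 (pop): stack=[empty] mem=[0,19,0,0]
After op 7 (RCL M2): stack=[0] mem=[0,19,0,0]
After op 8 (pop): stack=[empty] mem=[0,19,0,0]
After op 9 (push 19): stack=[19] mem=[0,19,0,0]
After op 10 (STO M2): stack=[empty] mem=[0,19,19,0]
After op 11 (push 10): stack=[10] mem=[0,19,19,0]
After op 12 (push 3): stack=[10,3] mem=[0,19,19,0]
After op 13 (RCL M2): stack=[10,3,19] mem=[0,19,19,0]
After op 14 (swap): stack=[10,19,3] mem=[0,19,19,0]

Answer: 3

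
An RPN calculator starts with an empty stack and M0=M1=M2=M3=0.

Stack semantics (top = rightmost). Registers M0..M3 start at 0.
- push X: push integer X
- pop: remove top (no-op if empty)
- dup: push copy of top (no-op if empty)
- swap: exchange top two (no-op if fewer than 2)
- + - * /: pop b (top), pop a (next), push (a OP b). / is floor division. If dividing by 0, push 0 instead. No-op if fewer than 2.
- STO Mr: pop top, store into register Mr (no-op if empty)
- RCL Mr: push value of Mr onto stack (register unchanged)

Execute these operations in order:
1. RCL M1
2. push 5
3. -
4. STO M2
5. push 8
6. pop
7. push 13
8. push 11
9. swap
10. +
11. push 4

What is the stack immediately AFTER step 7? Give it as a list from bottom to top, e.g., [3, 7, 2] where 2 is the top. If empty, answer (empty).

After op 1 (RCL M1): stack=[0] mem=[0,0,0,0]
After op 2 (push 5): stack=[0,5] mem=[0,0,0,0]
After op 3 (-): stack=[-5] mem=[0,0,0,0]
After op 4 (STO M2): stack=[empty] mem=[0,0,-5,0]
After op 5 (push 8): stack=[8] mem=[0,0,-5,0]
After op 6 (pop): stack=[empty] mem=[0,0,-5,0]
After op 7 (push 13): stack=[13] mem=[0,0,-5,0]

[13]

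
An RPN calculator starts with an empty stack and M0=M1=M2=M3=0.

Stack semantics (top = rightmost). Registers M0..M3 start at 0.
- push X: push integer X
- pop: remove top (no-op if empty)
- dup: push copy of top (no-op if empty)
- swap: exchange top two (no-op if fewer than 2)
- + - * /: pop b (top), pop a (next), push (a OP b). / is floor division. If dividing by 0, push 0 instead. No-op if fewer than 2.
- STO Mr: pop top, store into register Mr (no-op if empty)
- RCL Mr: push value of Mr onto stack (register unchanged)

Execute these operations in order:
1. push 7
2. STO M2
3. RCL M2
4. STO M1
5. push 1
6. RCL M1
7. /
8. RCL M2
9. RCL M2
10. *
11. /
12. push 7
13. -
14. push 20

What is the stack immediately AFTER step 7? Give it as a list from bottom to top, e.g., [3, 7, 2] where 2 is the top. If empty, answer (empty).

After op 1 (push 7): stack=[7] mem=[0,0,0,0]
After op 2 (STO M2): stack=[empty] mem=[0,0,7,0]
After op 3 (RCL M2): stack=[7] mem=[0,0,7,0]
After op 4 (STO M1): stack=[empty] mem=[0,7,7,0]
After op 5 (push 1): stack=[1] mem=[0,7,7,0]
After op 6 (RCL M1): stack=[1,7] mem=[0,7,7,0]
After op 7 (/): stack=[0] mem=[0,7,7,0]

[0]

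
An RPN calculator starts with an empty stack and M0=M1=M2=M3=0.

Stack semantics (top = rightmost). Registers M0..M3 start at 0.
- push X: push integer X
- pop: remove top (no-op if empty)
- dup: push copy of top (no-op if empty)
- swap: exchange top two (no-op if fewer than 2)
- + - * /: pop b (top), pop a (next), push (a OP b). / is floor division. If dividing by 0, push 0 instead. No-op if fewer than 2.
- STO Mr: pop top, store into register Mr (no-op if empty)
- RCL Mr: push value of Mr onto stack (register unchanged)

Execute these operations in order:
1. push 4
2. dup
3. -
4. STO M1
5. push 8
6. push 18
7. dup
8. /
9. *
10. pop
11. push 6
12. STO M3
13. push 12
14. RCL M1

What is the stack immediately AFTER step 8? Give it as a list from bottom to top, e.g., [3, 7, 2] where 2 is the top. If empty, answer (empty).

After op 1 (push 4): stack=[4] mem=[0,0,0,0]
After op 2 (dup): stack=[4,4] mem=[0,0,0,0]
After op 3 (-): stack=[0] mem=[0,0,0,0]
After op 4 (STO M1): stack=[empty] mem=[0,0,0,0]
After op 5 (push 8): stack=[8] mem=[0,0,0,0]
After op 6 (push 18): stack=[8,18] mem=[0,0,0,0]
After op 7 (dup): stack=[8,18,18] mem=[0,0,0,0]
After op 8 (/): stack=[8,1] mem=[0,0,0,0]

[8, 1]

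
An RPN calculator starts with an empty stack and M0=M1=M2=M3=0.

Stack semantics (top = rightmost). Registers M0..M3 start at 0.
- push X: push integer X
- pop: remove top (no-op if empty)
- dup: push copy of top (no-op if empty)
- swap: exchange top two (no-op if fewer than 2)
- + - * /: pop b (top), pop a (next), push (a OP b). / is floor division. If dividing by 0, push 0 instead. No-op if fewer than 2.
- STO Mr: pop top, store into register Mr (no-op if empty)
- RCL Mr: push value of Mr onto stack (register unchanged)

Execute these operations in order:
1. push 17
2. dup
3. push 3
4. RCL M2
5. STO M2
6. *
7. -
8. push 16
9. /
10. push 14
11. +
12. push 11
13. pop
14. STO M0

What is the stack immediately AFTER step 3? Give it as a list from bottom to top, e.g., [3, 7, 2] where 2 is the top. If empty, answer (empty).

After op 1 (push 17): stack=[17] mem=[0,0,0,0]
After op 2 (dup): stack=[17,17] mem=[0,0,0,0]
After op 3 (push 3): stack=[17,17,3] mem=[0,0,0,0]

[17, 17, 3]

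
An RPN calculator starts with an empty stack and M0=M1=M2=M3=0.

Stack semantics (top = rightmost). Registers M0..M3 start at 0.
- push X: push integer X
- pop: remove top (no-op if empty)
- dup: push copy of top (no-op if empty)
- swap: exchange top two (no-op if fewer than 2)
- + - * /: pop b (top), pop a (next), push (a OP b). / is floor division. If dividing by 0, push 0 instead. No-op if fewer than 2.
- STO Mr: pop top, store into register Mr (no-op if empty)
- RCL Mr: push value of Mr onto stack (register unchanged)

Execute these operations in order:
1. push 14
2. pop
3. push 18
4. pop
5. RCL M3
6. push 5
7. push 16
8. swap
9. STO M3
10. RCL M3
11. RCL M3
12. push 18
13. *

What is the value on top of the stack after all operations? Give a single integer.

Answer: 90

Derivation:
After op 1 (push 14): stack=[14] mem=[0,0,0,0]
After op 2 (pop): stack=[empty] mem=[0,0,0,0]
After op 3 (push 18): stack=[18] mem=[0,0,0,0]
After op 4 (pop): stack=[empty] mem=[0,0,0,0]
After op 5 (RCL M3): stack=[0] mem=[0,0,0,0]
After op 6 (push 5): stack=[0,5] mem=[0,0,0,0]
After op 7 (push 16): stack=[0,5,16] mem=[0,0,0,0]
After op 8 (swap): stack=[0,16,5] mem=[0,0,0,0]
After op 9 (STO M3): stack=[0,16] mem=[0,0,0,5]
After op 10 (RCL M3): stack=[0,16,5] mem=[0,0,0,5]
After op 11 (RCL M3): stack=[0,16,5,5] mem=[0,0,0,5]
After op 12 (push 18): stack=[0,16,5,5,18] mem=[0,0,0,5]
After op 13 (*): stack=[0,16,5,90] mem=[0,0,0,5]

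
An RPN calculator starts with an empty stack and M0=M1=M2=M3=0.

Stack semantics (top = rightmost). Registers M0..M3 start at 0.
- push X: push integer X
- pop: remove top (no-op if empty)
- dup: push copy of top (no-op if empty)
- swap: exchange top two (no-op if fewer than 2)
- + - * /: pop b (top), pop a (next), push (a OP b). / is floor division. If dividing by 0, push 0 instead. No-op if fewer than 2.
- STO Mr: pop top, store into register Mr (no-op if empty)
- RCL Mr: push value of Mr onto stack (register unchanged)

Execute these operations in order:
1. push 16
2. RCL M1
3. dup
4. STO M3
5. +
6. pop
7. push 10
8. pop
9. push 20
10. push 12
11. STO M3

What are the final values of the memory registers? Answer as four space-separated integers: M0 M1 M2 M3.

After op 1 (push 16): stack=[16] mem=[0,0,0,0]
After op 2 (RCL M1): stack=[16,0] mem=[0,0,0,0]
After op 3 (dup): stack=[16,0,0] mem=[0,0,0,0]
After op 4 (STO M3): stack=[16,0] mem=[0,0,0,0]
After op 5 (+): stack=[16] mem=[0,0,0,0]
After op 6 (pop): stack=[empty] mem=[0,0,0,0]
After op 7 (push 10): stack=[10] mem=[0,0,0,0]
After op 8 (pop): stack=[empty] mem=[0,0,0,0]
After op 9 (push 20): stack=[20] mem=[0,0,0,0]
After op 10 (push 12): stack=[20,12] mem=[0,0,0,0]
After op 11 (STO M3): stack=[20] mem=[0,0,0,12]

Answer: 0 0 0 12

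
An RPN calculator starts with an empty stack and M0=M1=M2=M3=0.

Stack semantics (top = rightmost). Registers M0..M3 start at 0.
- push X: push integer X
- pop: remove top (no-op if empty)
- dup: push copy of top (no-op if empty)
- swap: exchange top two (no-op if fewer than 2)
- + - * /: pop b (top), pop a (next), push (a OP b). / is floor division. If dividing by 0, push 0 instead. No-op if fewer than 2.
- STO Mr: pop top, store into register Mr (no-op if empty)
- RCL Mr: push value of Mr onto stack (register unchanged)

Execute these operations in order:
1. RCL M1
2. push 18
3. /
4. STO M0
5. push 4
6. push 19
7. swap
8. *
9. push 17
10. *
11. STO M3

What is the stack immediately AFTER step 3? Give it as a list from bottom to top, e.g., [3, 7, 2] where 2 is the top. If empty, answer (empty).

After op 1 (RCL M1): stack=[0] mem=[0,0,0,0]
After op 2 (push 18): stack=[0,18] mem=[0,0,0,0]
After op 3 (/): stack=[0] mem=[0,0,0,0]

[0]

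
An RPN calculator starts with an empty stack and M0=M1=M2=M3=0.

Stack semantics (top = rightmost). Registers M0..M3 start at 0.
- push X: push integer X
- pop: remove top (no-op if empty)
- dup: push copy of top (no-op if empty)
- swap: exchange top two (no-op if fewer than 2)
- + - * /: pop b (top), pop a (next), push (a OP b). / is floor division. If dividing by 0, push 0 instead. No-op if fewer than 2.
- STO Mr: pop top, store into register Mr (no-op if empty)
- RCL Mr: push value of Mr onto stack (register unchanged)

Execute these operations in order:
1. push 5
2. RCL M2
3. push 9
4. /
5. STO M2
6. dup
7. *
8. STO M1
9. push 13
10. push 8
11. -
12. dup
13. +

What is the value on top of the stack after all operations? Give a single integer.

Answer: 10

Derivation:
After op 1 (push 5): stack=[5] mem=[0,0,0,0]
After op 2 (RCL M2): stack=[5,0] mem=[0,0,0,0]
After op 3 (push 9): stack=[5,0,9] mem=[0,0,0,0]
After op 4 (/): stack=[5,0] mem=[0,0,0,0]
After op 5 (STO M2): stack=[5] mem=[0,0,0,0]
After op 6 (dup): stack=[5,5] mem=[0,0,0,0]
After op 7 (*): stack=[25] mem=[0,0,0,0]
After op 8 (STO M1): stack=[empty] mem=[0,25,0,0]
After op 9 (push 13): stack=[13] mem=[0,25,0,0]
After op 10 (push 8): stack=[13,8] mem=[0,25,0,0]
After op 11 (-): stack=[5] mem=[0,25,0,0]
After op 12 (dup): stack=[5,5] mem=[0,25,0,0]
After op 13 (+): stack=[10] mem=[0,25,0,0]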